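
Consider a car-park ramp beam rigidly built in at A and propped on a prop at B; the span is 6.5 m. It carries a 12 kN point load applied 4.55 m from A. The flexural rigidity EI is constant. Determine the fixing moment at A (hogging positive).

Take the reaction at B as the redundant and release it; the primary structure is a cantilever fixed at A.
Deflection at B on the released cantilever, summing each load's contribution:
  point load 12 at a = 4.55: Pa²(3L − a)/(6EI) = 619/EI
Flexibility coefficient — unit upward force at B: δ_{BB} = L³/(3EI) = 91.54/EI.
Compatibility at B: δ_0 − R_B·δ_{BB} = 0, so R_B = 619/91.54 = 6.762 kN.
Moment equilibrium about A: M_A = Σ(load moments about A) − R_B·L = 54.6 − 6.762×6.5 = 10.65 kN·m.

M_A = 10.65 kN·m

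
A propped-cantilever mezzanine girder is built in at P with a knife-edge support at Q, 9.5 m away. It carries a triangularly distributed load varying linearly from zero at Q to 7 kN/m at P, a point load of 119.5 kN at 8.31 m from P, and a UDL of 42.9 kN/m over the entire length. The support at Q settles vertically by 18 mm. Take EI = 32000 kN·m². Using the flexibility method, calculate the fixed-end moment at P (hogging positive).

M_P = 615.2 kN·m

Take the reaction at Q as the redundant and release it; the primary structure is a cantilever fixed at P.
Free-end deflection of the primary structure under the applied loading (downward +):
  triangular load, peak 7 at the fixed end: w₀L⁴/(30EI) = 1901/EI
  point load 119.5 at a = 8.31: Pa²(3L − a)/(6EI) = 27769/EI
  UDL 42.9: wL⁴/(8EI) = 43678/EI
  δ_0 = 73347/EI
Tip deflection under a unit load at Q: L³/(3EI) = 285.8/EI.
With EI = 32000 kN·m²: δ_0 = 2.2921 m and δ_{QQ} = 0.008931 m/kN.
Compatibility — the beam at Q must follow the support down by 0.018 m: δ_0 − R_Q·δ_{QQ} = 0.018, so R_Q = (2.2921 − 0.018)/0.008931 = 254.6 kN.
Moment equilibrium about P: M_P = Σ(load moments about P) − R_Q·L = 3034 − 254.6×9.5 = 615.2 kN·m.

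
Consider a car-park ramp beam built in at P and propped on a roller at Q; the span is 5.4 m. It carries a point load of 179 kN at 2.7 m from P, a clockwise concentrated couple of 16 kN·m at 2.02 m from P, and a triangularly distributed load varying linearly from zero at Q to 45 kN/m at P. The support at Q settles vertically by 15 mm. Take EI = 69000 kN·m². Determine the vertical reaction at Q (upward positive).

Take the reaction at Q as the redundant and release it; the primary structure is a cantilever fixed at P.
Primary-structure tip deflection at Q by superposition:
  point load 179 at a = 2.7: Pa²(3L − a)/(6EI) = 2936/EI
  clockwise couple 16 at a = 2.02: M₀a(2L − a)/(2EI) = 141.9/EI
  triangular load, peak 45 at the fixed end: w₀L⁴/(30EI) = 1275/EI
  δ_0 = 4353/EI
Tip deflection under a unit load at Q: L³/(3EI) = 52.49/EI.
With EI = 69000 kN·m²: δ_0 = 0.063093 m and δ_{QQ} = 0.000761 m/kN.
Compatibility — the beam at Q must follow the support down by 0.015 m: δ_0 − R_Q·δ_{QQ} = 0.015, so R_Q = (0.063093 − 0.015)/0.000761 = 63.22 kN.

R_Q = 63.22 kN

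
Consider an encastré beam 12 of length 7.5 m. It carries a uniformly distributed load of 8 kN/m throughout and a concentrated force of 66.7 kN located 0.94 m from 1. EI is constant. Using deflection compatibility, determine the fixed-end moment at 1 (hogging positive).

M_1 = 85.47 kN·m

Release both end moments; the primary structure is a simply-supported span 12 with redundants M_1 and M_2.
On the primary (simply-supported) span, the end slopes from the loading are:
  at 1: UDL 8: wL³/(24EI) = 140.6/EI
  at 2: UDL 8: wL³/(24EI) = 140.6/EI
  at 1: point load 66.7 at a = 0.94: Pab(L + b)/(6LEI) = 128.5/EI
  at 2: point load 66.7 at a = 0.94: Pab(L + a)/(6LEI) = 77.14/EI
  θ_10 = 269.1/EI,  θ_20 = 217.8/EI
Flexibility coefficients: a unit moment at one end gives L/(3EI) there and L/(6EI) at the far end, so f₁₁ = f₂₂ = 2.5/EI and f₁₂ = f₂₁ = 1.25/EI.
Compatibility — zero rotation at each built-in end:
  2.5 M_1 + 1.25 M_2 = 269.1
  1.25 M_1 + 2.5 M_2 = 217.8
Solving the pair gives M_1 = 85.47 kN·m and M_2 = 44.37 kN·m (hogging).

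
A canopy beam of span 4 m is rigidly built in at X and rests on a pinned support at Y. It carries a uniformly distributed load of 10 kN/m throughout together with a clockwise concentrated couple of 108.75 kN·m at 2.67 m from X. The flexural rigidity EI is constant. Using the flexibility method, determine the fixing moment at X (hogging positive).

Take the reaction at Y as the redundant and release it; the primary structure is a cantilever fixed at X.
Deflection at Y on the released cantilever, summing each load's contribution:
  UDL 10: wL⁴/(8EI) = 320/EI
  clockwise couple 108.75 at a = 2.67: M₀a(2L − a)/(2EI) = 773.8/EI
  δ_0 = 1094/EI
Tip deflection under a unit load at Y: L³/(3EI) = 21.33/EI.
The prop prevents deflection at Y: R_Y = δ_0/δ_{YY} = 1094/21.33 = 51.27 kN.
Moment equilibrium about X: M_X = Σ(load moments about X) − R_Y·L = 188.8 − 51.27×4 = -16.34 kN·m.

M_X = -16.34 kN·m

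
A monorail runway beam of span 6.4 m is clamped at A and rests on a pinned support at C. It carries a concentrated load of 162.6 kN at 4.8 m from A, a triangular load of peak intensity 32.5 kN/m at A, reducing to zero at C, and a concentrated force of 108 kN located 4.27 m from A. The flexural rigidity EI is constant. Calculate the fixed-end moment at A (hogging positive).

Choose R_C as the redundant. The primary structure is the cantilever fixed at A.
Free-end deflection of the primary structure under the applied loading (downward +):
  point load 162.6 at a = 4.8: Pa²(3L − a)/(6EI) = 8991/EI
  triangular load, peak 32.5 at the fixed end: w₀L⁴/(30EI) = 1818/EI
  point load 108 at a = 4.27: Pa²(3L − a)/(6EI) = 4900/EI
  δ_0 = 15709/EI
Tip deflection under a unit load at C: L³/(3EI) = 87.38/EI.
The prop prevents deflection at C: R_C = δ_0/δ_{CC} = 15709/87.38 = 179.8 kN.
Moment equilibrium about A: M_A = Σ(load moments about A) − R_C·L = 1464 − 179.8×6.4 = 313 kN·m.

M_A = 313 kN·m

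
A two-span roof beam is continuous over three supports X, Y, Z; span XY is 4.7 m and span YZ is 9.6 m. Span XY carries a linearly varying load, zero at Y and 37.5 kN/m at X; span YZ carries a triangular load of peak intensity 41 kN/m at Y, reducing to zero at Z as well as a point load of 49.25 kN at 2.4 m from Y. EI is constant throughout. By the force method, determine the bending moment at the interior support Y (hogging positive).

Insert a hinge at Y; M_Y is the redundant, and each span becomes simply supported.
End slopes at the hinge Y, treating each span as simply supported:
  span XY: triangular load, peak 37.5: 7w₀L³/(360EI) = 75.7/EI
  span YZ: triangular load, peak 41: w₀L³/(45EI) = 806.1/EI
  span YZ: point load 49.25 at a = 2.4: Pab(L + b)/(6LEI) = 248.2/EI
  relative rotation θ_0 = (75.7 + 1054)/EI = 1130/EI
A unit hogging moment at Y produces rotation L₁/(3EI) + L₂/(3EI) = 4.767/EI.
Slope continuity at Y: θ_0 = M_Y·4.767/EI, so M_Y = 1130/4.767 = 237.1 kN·m (hogging).

M_Y = 237.1 kN·m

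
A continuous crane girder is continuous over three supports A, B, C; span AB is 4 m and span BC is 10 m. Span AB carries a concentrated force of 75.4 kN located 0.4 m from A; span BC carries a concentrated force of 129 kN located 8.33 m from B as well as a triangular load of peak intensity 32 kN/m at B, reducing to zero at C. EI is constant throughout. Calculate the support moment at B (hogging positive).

M_B = 231.4 kN·m

Insert a hinge at B; M_B is the redundant, and each span becomes simply supported.
Discontinuity in slope at B on the released structure — sum the simple-span end rotations:
  span AB: point load 75.4 at a = 0.4: Pab(L + a)/(6LEI) = 19.91/EI
  span BC: point load 129 at a = 8.33: Pab(L + b)/(6LEI) = 349/EI
  span BC: triangular load, peak 32: w₀L³/(45EI) = 711.1/EI
  relative rotation θ_0 = (19.91 + 1060)/EI = 1080/EI
A unit hogging moment at B produces rotation L₁/(3EI) + L₂/(3EI) = 4.667/EI.
Slope continuity at B: θ_0 = M_B·4.667/EI, so M_B = 1080/4.667 = 231.4 kN·m (hogging).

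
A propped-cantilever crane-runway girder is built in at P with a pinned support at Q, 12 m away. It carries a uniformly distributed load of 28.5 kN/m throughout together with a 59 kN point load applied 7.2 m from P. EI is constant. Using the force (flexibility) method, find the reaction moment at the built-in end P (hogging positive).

Release the roller at Q. Primary structure: cantilever fixed at P.
Deflection at Q on the released cantilever, summing each load's contribution:
  UDL 28.5: wL⁴/(8EI) = 73872/EI
  point load 59 at a = 7.2: Pa²(3L − a)/(6EI) = 14681/EI
  δ_0 = 88553/EI
Flexibility coefficient — unit upward force at Q: δ_{QQ} = L³/(3EI) = 576/EI.
The prop prevents deflection at Q: R_Q = δ_0/δ_{QQ} = 88553/576 = 153.7 kN.
Moment equilibrium about P: M_P = Σ(load moments about P) − R_Q·L = 2477 − 153.7×12 = 631.9 kN·m.

M_P = 631.9 kN·m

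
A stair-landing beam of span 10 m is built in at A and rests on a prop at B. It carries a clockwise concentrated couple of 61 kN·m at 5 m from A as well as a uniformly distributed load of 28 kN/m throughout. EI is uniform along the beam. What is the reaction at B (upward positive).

R_B = 111.9 kN

Take the reaction at B as the redundant and release it; the primary structure is a cantilever fixed at A.
Free-end deflection of the primary structure under the applied loading (downward +):
  clockwise couple 61 at a = 5: M₀a(2L − a)/(2EI) = 2288/EI
  UDL 28: wL⁴/(8EI) = 35000/EI
  δ_0 = 37288/EI
Tip deflection under a unit load at B: L³/(3EI) = 333.3/EI.
Compatibility at B: δ_0 − R_B·δ_{BB} = 0, so R_B = 37288/333.3 = 111.9 kN.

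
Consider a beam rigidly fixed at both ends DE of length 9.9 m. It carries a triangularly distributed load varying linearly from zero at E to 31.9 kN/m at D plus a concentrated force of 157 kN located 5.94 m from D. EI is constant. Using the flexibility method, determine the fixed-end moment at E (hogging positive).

Release both end moments; the primary structure is a simply-supported span DE with redundants M_D and M_E.
End rotations of the released simple span under the applied load (×1/EI):
  at D: triangular load, peak 31.9: w₀L³/(45EI) = 687.8/EI
  at E: triangular load, peak 31.9: 7w₀L³/(360EI) = 601.9/EI
  at D: point load 157 at a = 5.94: Pab(L + b)/(6LEI) = 861.7/EI
  at E: point load 157 at a = 5.94: Pab(L + a)/(6LEI) = 984.8/EI
  θ_D0 = 1550/EI,  θ_E0 = 1587/EI
Flexibility coefficients: a unit moment at one end gives L/(3EI) there and L/(6EI) at the far end, so f₁₁ = f₂₂ = 3.3/EI and f₁₂ = f₂₁ = 1.65/EI.
Compatibility — zero rotation at each built-in end:
  3.3 M_D + 1.65 M_E = 1550
  1.65 M_D + 3.3 M_E = 1587
Solving the pair gives M_D = 305.5 kN·m and M_E = 328 kN·m (hogging).

M_E = 328 kN·m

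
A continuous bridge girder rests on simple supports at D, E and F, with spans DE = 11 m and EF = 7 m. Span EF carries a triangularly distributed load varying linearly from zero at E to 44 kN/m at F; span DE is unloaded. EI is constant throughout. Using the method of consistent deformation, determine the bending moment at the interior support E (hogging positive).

M_E = 48.91 kN·m

Insert a hinge at E; M_E is the redundant, and each span becomes simply supported.
Discontinuity in slope at E on the released structure — sum the simple-span end rotations:
  span EF: triangular load, peak 44: 7w₀L³/(360EI) = 293.5/EI
  relative rotation θ_0 = (0 + 293.5)/EI = 293.5/EI
A unit hogging moment at E produces rotation L₁/(3EI) + L₂/(3EI) = 6/EI.
Slope continuity at E: θ_0 = M_E·6/EI, so M_E = 293.5/6 = 48.91 kN·m (hogging).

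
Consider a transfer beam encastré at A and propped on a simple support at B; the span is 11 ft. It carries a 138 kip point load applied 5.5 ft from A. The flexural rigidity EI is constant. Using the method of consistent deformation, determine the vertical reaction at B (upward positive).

R_B = 43.12 kip

Choose R_B as the redundant. The primary structure is the cantilever fixed at A.
Primary-structure tip deflection at B by superposition:
  point load 138 at a = 5.5: Pa²(3L − a)/(6EI) = 19133/EI
Tip deflection under a unit load at B: L³/(3EI) = 443.7/EI.
Compatibility at B: δ_0 − R_B·δ_{BB} = 0, so R_B = 19133/443.7 = 43.12 kip.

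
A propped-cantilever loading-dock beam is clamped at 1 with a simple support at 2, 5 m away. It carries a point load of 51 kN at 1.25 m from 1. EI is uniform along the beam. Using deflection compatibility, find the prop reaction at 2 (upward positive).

Remove the prop at 2; the released (primary) structure is a cantilever built in at 1.
Free-end deflection of the primary structure under the applied loading (downward +):
  point load 51 at a = 1.25: Pa²(3L − a)/(6EI) = 182.6/EI
Tip deflection under a unit load at 2: L³/(3EI) = 41.67/EI.
The prop prevents deflection at 2: R_2 = δ_0/δ_{22} = 182.6/41.67 = 4.383 kN.

R_2 = 4.383 kN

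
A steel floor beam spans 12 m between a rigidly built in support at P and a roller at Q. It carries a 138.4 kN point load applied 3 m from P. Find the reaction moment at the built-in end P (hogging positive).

M_P = 272.5 kN·m

Take the reaction at Q as the redundant and release it; the primary structure is a cantilever fixed at P.
Primary-structure tip deflection at Q by superposition:
  point load 138.4 at a = 3: Pa²(3L − a)/(6EI) = 6851/EI
Flexibility coefficient — unit upward force at Q: δ_{QQ} = L³/(3EI) = 576/EI.
The prop prevents deflection at Q: R_Q = δ_0/δ_{QQ} = 6851/576 = 11.89 kN.
Moment equilibrium about P: M_P = Σ(load moments about P) − R_Q·L = 415.2 − 11.89×12 = 272.5 kN·m.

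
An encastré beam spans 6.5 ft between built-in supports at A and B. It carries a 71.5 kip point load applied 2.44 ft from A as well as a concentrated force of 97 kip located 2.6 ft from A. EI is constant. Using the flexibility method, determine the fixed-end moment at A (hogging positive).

M_A = 158.9 kip·ft

Release both end moments; the primary structure is a simply-supported span AB with redundants M_A and M_B.
Simple-span end rotations at A and B under the given loads:
  at A: point load 71.5 at a = 2.44: Pab(L + b)/(6LEI) = 191.8/EI
  at B: point load 71.5 at a = 2.44: Pab(L + a)/(6LEI) = 162.4/EI
  at A: point load 97 at a = 2.6: Pab(L + b)/(6LEI) = 262.3/EI
  at B: point load 97 at a = 2.6: Pab(L + a)/(6LEI) = 229.5/EI
  θ_A0 = 454.1/EI,  θ_B0 = 391.9/EI
Flexibility coefficients: a unit moment at one end gives L/(3EI) there and L/(6EI) at the far end, so f₁₁ = f₂₂ = 2.167/EI and f₁₂ = f₂₁ = 1.083/EI.
Compatibility — zero rotation at each built-in end:
  2.167 M_A + 1.083 M_B = 454.1
  1.083 M_A + 2.167 M_B = 391.9
Solving the pair gives M_A = 158.9 kip·ft and M_B = 101.4 kip·ft (hogging).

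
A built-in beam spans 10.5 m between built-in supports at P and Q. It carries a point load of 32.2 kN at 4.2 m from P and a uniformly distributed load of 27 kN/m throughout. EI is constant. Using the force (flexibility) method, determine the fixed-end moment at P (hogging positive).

M_P = 296.7 kN·m

Release both end moments; the primary structure is a simply-supported span PQ with redundants M_P and M_Q.
Simple-span end rotations at P and Q under the given loads:
  at P: point load 32.2 at a = 4.2: Pab(L + b)/(6LEI) = 227.2/EI
  at Q: point load 32.2 at a = 4.2: Pab(L + a)/(6LEI) = 198.8/EI
  at P: UDL 27: wL³/(24EI) = 1302/EI
  at Q: UDL 27: wL³/(24EI) = 1302/EI
  θ_P0 = 1530/EI,  θ_Q0 = 1501/EI
Flexibility coefficients: a unit moment at one end gives L/(3EI) there and L/(6EI) at the far end, so f₁₁ = f₂₂ = 3.5/EI and f₁₂ = f₂₁ = 1.75/EI.
Compatibility — zero rotation at each built-in end:
  3.5 M_P + 1.75 M_Q = 1530
  1.75 M_P + 3.5 M_Q = 1501
Solving the pair gives M_P = 296.7 kN·m and M_Q = 280.5 kN·m (hogging).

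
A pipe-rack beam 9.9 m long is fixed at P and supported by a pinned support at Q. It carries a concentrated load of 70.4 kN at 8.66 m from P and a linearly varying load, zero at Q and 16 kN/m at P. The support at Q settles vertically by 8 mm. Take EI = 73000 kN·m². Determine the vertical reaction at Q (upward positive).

R_Q = 71.28 kN

Remove the prop at Q; the released (primary) structure is a cantilever built in at P.
Free-end deflection of the primary structure under the applied loading (downward +):
  point load 70.4 at a = 8.66: Pa²(3L − a)/(6EI) = 18514/EI
  triangular load, peak 16 at the fixed end: w₀L⁴/(30EI) = 5123/EI
  δ_0 = 23637/EI
Flexibility coefficient — unit upward force at Q: δ_{QQ} = L³/(3EI) = 323.4/EI.
With EI = 73000 kN·m²: δ_0 = 0.3238 m and δ_{QQ} = 0.004431 m/kN.
Compatibility — the beam at Q must follow the support down by 0.008 m: δ_0 − R_Q·δ_{QQ} = 0.008, so R_Q = (0.3238 − 0.008)/0.004431 = 71.28 kN.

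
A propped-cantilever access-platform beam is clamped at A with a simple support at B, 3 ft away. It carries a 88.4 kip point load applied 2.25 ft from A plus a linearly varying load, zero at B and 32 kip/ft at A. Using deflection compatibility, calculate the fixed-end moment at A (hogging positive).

M_A = 50.28 kip·ft

Release the roller at B. Primary structure: cantilever fixed at A.
Free-end deflection of the primary structure under the applied loading (downward +):
  point load 88.4 at a = 2.25: Pa²(3L − a)/(6EI) = 503.5/EI
  triangular load, peak 32 at the fixed end: w₀L⁴/(30EI) = 86.4/EI
  δ_0 = 589.9/EI
Tip deflection under a unit load at B: L³/(3EI) = 9/EI.
The prop prevents deflection at B: R_B = δ_0/δ_{BB} = 589.9/9 = 65.54 kip.
Moment equilibrium about A: M_A = Σ(load moments about A) − R_B·L = 246.9 − 65.54×3 = 50.28 kip·ft.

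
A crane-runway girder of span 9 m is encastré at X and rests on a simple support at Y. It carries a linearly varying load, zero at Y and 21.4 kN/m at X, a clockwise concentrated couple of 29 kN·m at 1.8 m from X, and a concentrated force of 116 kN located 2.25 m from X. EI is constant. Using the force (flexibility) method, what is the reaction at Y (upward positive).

Release the roller at Y. Primary structure: cantilever fixed at X.
Primary-structure tip deflection at Y by superposition:
  triangular load, peak 21.4 at the fixed end: w₀L⁴/(30EI) = 4680/EI
  clockwise couple 29 at a = 1.8: M₀a(2L − a)/(2EI) = 422.8/EI
  point load 116 at a = 2.25: Pa²(3L − a)/(6EI) = 2422/EI
  δ_0 = 7525/EI
Tip deflection under a unit load at Y: L³/(3EI) = 243/EI.
Compatibility at Y: δ_0 − R_Y·δ_{YY} = 0, so R_Y = 7525/243 = 30.97 kN.

R_Y = 30.97 kN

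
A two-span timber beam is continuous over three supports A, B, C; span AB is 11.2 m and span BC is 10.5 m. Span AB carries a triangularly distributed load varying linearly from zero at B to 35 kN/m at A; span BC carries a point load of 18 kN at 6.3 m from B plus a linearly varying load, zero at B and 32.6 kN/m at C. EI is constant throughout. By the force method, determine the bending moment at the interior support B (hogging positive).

Insert a hinge at B; M_B is the redundant, and each span becomes simply supported.
End slopes at the hinge B, treating each span as simply supported:
  span AB: triangular load, peak 35: 7w₀L³/(360EI) = 956.1/EI
  span BC: point load 18 at a = 6.3: Pab(L + b)/(6LEI) = 111.1/EI
  span BC: triangular load, peak 32.6: 7w₀L³/(360EI) = 733.8/EI
  relative rotation θ_0 = (956.1 + 844.9)/EI = 1801/EI
A unit hogging moment at B produces rotation L₁/(3EI) + L₂/(3EI) = 7.233/EI.
Slope continuity at B: θ_0 = M_B·7.233/EI, so M_B = 1801/7.233 = 249 kN·m (hogging).

M_B = 249 kN·m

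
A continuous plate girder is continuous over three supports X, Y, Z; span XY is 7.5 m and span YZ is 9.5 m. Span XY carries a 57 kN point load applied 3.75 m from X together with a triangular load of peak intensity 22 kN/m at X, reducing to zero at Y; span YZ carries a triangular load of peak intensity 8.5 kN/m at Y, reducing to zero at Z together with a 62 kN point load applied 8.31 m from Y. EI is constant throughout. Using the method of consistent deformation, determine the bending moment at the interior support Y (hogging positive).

Take M_Y as the redundant. Released structure: two simple spans XY and YZ with a hinge at Y.
Discontinuity in slope at Y on the released structure — sum the simple-span end rotations:
  span XY: point load 57 at a = 3.75: Pab(L + a)/(6LEI) = 200.4/EI
  span XY: triangular load, peak 22: 7w₀L³/(360EI) = 180.5/EI
  span YZ: triangular load, peak 8.5: w₀L³/(45EI) = 161.9/EI
  span YZ: point load 62 at a = 8.31: Pab(L + b)/(6LEI) = 115/EI
  relative rotation θ_0 = (380.9 + 276.9)/EI = 657.8/EI
A unit hogging moment at Y produces rotation L₁/(3EI) + L₂/(3EI) = 5.667/EI.
Slope continuity at Y: θ_0 = M_Y·5.667/EI, so M_Y = 657.8/5.667 = 116.1 kN·m (hogging).

M_Y = 116.1 kN·m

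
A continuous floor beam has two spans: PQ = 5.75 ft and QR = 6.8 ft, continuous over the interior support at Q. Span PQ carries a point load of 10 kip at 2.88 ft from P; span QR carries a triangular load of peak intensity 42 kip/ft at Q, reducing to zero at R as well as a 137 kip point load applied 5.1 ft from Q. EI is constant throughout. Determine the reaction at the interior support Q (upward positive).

R_Q = 177.5 kip

Take M_Q as the redundant. Released structure: two simple spans PQ and QR with a hinge at Q.
Discontinuity in slope at Q on the released structure — sum the simple-span end rotations:
  span PQ: point load 10 at a = 2.88: Pab(L + a)/(6LEI) = 20.68/EI
  span QR: triangular load, peak 42: w₀L³/(45EI) = 293.5/EI
  span QR: point load 137 at a = 5.1: Pab(L + b)/(6LEI) = 247.5/EI
  relative rotation θ_0 = (20.68 + 540.9)/EI = 561.6/EI
A unit hogging moment at Q produces rotation L₁/(3EI) + L₂/(3EI) = 4.183/EI.
Compatibility: M_Q·(L₁+L₂)/(3EI) = θ_0, giving M_Q = 134.2 kip·ft (hogging).
Span PQ, ΣM about P with M_Q applied at Q: R_Q^{PQ}·5.75 = 28.8 + 134.2, so R_Q^{PQ} = 28.36 kip and R_P = 10 − 28.36 = -18.36 kip.
Span QR, ΣM about R: R_Q^{QR}·6.8 = 880.3 + 134.2, so R_Q^{QR} = 149.2 kip and R_R = 279.8 − 149.2 = 130.6 kip.
R_Q = 28.36 + 149.2 = 177.5 kip.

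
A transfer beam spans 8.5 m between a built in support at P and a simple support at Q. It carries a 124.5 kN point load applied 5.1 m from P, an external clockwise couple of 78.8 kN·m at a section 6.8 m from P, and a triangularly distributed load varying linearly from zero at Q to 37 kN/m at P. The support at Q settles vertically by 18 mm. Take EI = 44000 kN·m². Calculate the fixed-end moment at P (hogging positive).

M_P = 354.2 kN·m

Remove the prop at Q; the released (primary) structure is a cantilever built in at P.
Primary-structure tip deflection at Q by superposition:
  point load 124.5 at a = 5.1: Pa²(3L − a)/(6EI) = 11010/EI
  clockwise couple 78.8 at a = 6.8: M₀a(2L − a)/(2EI) = 2733/EI
  triangular load, peak 37 at the fixed end: w₀L⁴/(30EI) = 6438/EI
  δ_0 = 20181/EI
Tip deflection under a unit load at Q: L³/(3EI) = 204.7/EI.
With EI = 44000 kN·m²: δ_0 = 0.45866 m and δ_{QQ} = 0.004652 m/kN.
Compatibility — the beam at Q must follow the support down by 0.018 m: δ_0 − R_Q·δ_{QQ} = 0.018, so R_Q = (0.45866 − 0.018)/0.004652 = 94.71 kN.
Moment equilibrium about P: M_P = Σ(load moments about P) − R_Q·L = 1159 − 94.71×8.5 = 354.2 kN·m.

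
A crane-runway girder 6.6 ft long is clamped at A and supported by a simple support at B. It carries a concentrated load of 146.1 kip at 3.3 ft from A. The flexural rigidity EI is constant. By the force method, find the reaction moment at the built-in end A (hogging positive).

M_A = 180.8 kip·ft

Take the reaction at B as the redundant and release it; the primary structure is a cantilever fixed at A.
Primary-structure tip deflection at B by superposition:
  point load 146.1 at a = 3.3: Pa²(3L − a)/(6EI) = 4375/EI
Flexibility coefficient — unit upward force at B: δ_{BB} = L³/(3EI) = 95.83/EI.
Compatibility at B: δ_0 − R_B·δ_{BB} = 0, so R_B = 4375/95.83 = 45.66 kip.
Moment equilibrium about A: M_A = Σ(load moments about A) − R_B·L = 482.1 − 45.66×6.6 = 180.8 kip·ft.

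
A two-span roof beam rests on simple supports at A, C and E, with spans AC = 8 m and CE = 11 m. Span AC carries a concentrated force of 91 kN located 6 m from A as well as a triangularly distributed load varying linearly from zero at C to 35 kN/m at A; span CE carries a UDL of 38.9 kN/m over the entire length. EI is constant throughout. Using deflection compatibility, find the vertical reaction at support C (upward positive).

Insert a hinge at C; M_C is the redundant, and each span becomes simply supported.
End slopes at the hinge C, treating each span as simply supported:
  span AC: point load 91 at a = 6: Pab(L + a)/(6LEI) = 318.5/EI
  span AC: triangular load, peak 35: 7w₀L³/(360EI) = 348.4/EI
  span CE: UDL 38.9: wL³/(24EI) = 2157/EI
  relative rotation θ_0 = (666.9 + 2157)/EI = 2824/EI
A unit hogging moment at C produces rotation L₁/(3EI) + L₂/(3EI) = 6.333/EI.
Slope continuity at C: θ_0 = M_C·6.333/EI, so M_C = 2824/6.333 = 445.9 kN·m (hogging).
Span AC, ΣM about A with M_C applied at C: R_C^{AC}·8 = 919.3 + 445.9, so R_C^{AC} = 170.7 kN and R_A = 231 − 170.7 = 60.34 kN.
Span CE, ΣM about E: R_C^{CE}·11 = 2353 + 445.9, so R_C^{CE} = 254.5 kN and R_E = 427.9 − 254.5 = 173.4 kN.
R_C = 170.7 + 254.5 = 425.1 kN.

R_C = 425.1 kN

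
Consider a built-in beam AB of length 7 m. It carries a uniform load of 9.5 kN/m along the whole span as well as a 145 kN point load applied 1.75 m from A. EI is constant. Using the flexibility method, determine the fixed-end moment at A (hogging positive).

Release both end moments; the primary structure is a simply-supported span AB with redundants M_A and M_B.
On the primary (simply-supported) span, the end slopes from the loading are:
  at A: UDL 9.5: wL³/(24EI) = 135.8/EI
  at B: UDL 9.5: wL³/(24EI) = 135.8/EI
  at A: point load 145 at a = 1.75: Pab(L + b)/(6LEI) = 388.6/EI
  at B: point load 145 at a = 1.75: Pab(L + a)/(6LEI) = 277.5/EI
  θ_A0 = 524.3/EI,  θ_B0 = 413.3/EI
Flexibility coefficients: a unit moment at one end gives L/(3EI) there and L/(6EI) at the far end, so f₁₁ = f₂₂ = 2.333/EI and f₁₂ = f₂₁ = 1.167/EI.
Compatibility — zero rotation at each built-in end:
  2.333 M_A + 1.167 M_B = 524.3
  1.167 M_A + 2.333 M_B = 413.3
Solving the pair gives M_A = 181.5 kN·m and M_B = 86.37 kN·m (hogging).

M_A = 181.5 kN·m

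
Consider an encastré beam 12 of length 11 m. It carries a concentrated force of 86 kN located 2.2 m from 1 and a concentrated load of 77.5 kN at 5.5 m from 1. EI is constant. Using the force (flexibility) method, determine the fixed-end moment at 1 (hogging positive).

M_1 = 227.7 kN·m

Take the two fixed-end moments M_1, M_2 as redundants; the released structure is the simple span 12.
Simple-span end rotations at 1 and 2 under the given loads:
  at 1: point load 86 at a = 2.2: Pab(L + b)/(6LEI) = 499.5/EI
  at 2: point load 86 at a = 2.2: Pab(L + a)/(6LEI) = 333/EI
  at 1: point load 77.5 at a = 5.5: Pab(L + b)/(6LEI) = 586.1/EI
  at 2: point load 77.5 at a = 5.5: Pab(L + a)/(6LEI) = 586.1/EI
  θ_10 = 1086/EI,  θ_20 = 919.1/EI
Flexibility coefficients: a unit moment at one end gives L/(3EI) there and L/(6EI) at the far end, so f₁₁ = f₂₂ = 3.667/EI and f₁₂ = f₂₁ = 1.833/EI.
Compatibility — zero rotation at each built-in end:
  3.667 M_1 + 1.833 M_2 = 1086
  1.833 M_1 + 3.667 M_2 = 919.1
Solving the pair gives M_1 = 227.7 kN·m and M_2 = 136.8 kN·m (hogging).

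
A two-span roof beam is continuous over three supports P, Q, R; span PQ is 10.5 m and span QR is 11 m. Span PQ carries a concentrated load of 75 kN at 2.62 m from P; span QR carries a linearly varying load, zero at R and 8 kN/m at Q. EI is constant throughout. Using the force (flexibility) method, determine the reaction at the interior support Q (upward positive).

Release continuity at Q by inserting a hinge; the redundant is the internal moment M_Q. The primary structure is two simply-supported spans PQ and QR.
Discontinuity in slope at Q on the released structure — sum the simple-span end rotations:
  span PQ: point load 75 at a = 2.62: Pab(L + a)/(6LEI) = 322.5/EI
  span QR: triangular load, peak 8: w₀L³/(45EI) = 236.6/EI
  relative rotation θ_0 = (322.5 + 236.6)/EI = 559.1/EI
A unit hogging moment at Q produces rotation L₁/(3EI) + L₂/(3EI) = 7.167/EI.
Slope continuity at Q: θ_0 = M_Q·7.167/EI, so M_Q = 559.1/7.167 = 78.01 kN·m (hogging).
Span PQ, ΣM about P with M_Q applied at Q: R_Q^{PQ}·10.5 = 196.5 + 78.01, so R_Q^{PQ} = 26.14 kN and R_P = 75 − 26.14 = 48.86 kN.
Span QR, ΣM about R: R_Q^{QR}·11 = 322.7 + 78.01, so R_Q^{QR} = 36.43 kN and R_R = 44 − 36.43 = 7.575 kN.
R_Q = 26.14 + 36.43 = 62.57 kN.

R_Q = 62.57 kN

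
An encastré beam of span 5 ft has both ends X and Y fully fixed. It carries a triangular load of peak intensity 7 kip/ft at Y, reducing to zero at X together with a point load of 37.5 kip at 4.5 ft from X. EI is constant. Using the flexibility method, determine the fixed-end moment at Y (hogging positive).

M_Y = 23.94 kip·ft

Release both end moments; the primary structure is a simply-supported span XY with redundants M_X and M_Y.
Simple-span end rotations at X and Y under the given loads:
  at X: triangular load, peak 7: 7w₀L³/(360EI) = 17.01/EI
  at Y: triangular load, peak 7: w₀L³/(45EI) = 19.44/EI
  at X: point load 37.5 at a = 4.5: Pab(L + b)/(6LEI) = 15.47/EI
  at Y: point load 37.5 at a = 4.5: Pab(L + a)/(6LEI) = 26.72/EI
  θ_X0 = 32.48/EI,  θ_Y0 = 46.16/EI
Flexibility coefficients: a unit moment at one end gives L/(3EI) there and L/(6EI) at the far end, so f₁₁ = f₂₂ = 1.667/EI and f₁₂ = f₂₁ = 0.8333/EI.
Compatibility — zero rotation at each built-in end:
  1.667 M_X + 0.8333 M_Y = 32.48
  0.8333 M_X + 1.667 M_Y = 46.16
Solving the pair gives M_X = 7.521 kip·ft and M_Y = 23.94 kip·ft (hogging).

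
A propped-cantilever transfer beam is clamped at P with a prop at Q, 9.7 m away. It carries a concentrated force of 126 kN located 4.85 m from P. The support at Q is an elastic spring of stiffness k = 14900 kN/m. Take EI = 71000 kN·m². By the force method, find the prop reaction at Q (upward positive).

R_Q = 38.77 kN

Take the reaction at Q as the redundant and release it; the primary structure is a cantilever fixed at P.
Primary-structure tip deflection at Q by superposition:
  point load 126 at a = 4.85: Pa²(3L − a)/(6EI) = 11979/EI
Flexibility coefficient — unit upward force at Q: δ_{QQ} = L³/(3EI) = 304.2/EI.
With EI = 71000 kN·m²: δ_0 = 0.16872 m and δ_{QQ} = 0.004285 m/kN.
Compatibility — the spring shortens by R_Q/k under the reaction it provides: δ_0 − R_Q·δ_{QQ} = R_Q/k. With 1/k = 0.000067 m/kN, R_Q = δ_0 / (δ_{QQ} + 1/k) = 0.16872 / (0.004285 + 0.000067) = 38.77 kN.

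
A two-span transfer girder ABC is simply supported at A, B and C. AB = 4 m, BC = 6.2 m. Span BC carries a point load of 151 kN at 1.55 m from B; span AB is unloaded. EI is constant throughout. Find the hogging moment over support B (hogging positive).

Release continuity at B by inserting a hinge; the redundant is the internal moment M_B. The primary structure is two simply-supported spans AB and BC.
End slopes at the hinge B, treating each span as simply supported:
  span BC: point load 151 at a = 1.55: Pab(L + b)/(6LEI) = 317.4/EI
  relative rotation θ_0 = (0 + 317.4)/EI = 317.4/EI
A unit hogging moment at B produces rotation L₁/(3EI) + L₂/(3EI) = 3.4/EI.
Slope continuity at B: θ_0 = M_B·3.4/EI, so M_B = 317.4/3.4 = 93.36 kN·m (hogging).

M_B = 93.36 kN·m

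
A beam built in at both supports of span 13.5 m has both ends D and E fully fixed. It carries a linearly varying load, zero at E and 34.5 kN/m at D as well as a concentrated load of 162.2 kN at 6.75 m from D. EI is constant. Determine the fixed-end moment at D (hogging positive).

Release both end moments; the primary structure is a simply-supported span DE with redundants M_D and M_E.
End rotations of the released simple span under the applied load (×1/EI):
  at D: triangular load, peak 34.5: w₀L³/(45EI) = 1886/EI
  at E: triangular load, peak 34.5: 7w₀L³/(360EI) = 1651/EI
  at D: point load 162.2 at a = 6.75: Pab(L + b)/(6LEI) = 1848/EI
  at E: point load 162.2 at a = 6.75: Pab(L + a)/(6LEI) = 1848/EI
  θ_D0 = 3734/EI,  θ_E0 = 3498/EI
Flexibility coefficients: a unit moment at one end gives L/(3EI) there and L/(6EI) at the far end, so f₁₁ = f₂₂ = 4.5/EI and f₁₂ = f₂₁ = 2.25/EI.
Compatibility — zero rotation at each built-in end:
  4.5 M_D + 2.25 M_E = 3734
  2.25 M_D + 4.5 M_E = 3498
Solving the pair gives M_D = 588.1 kN·m and M_E = 483.3 kN·m (hogging).

M_D = 588.1 kN·m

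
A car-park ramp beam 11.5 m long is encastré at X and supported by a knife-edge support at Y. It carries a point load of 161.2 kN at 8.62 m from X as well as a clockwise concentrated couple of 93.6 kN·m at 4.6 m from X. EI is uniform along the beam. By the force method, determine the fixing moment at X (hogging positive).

M_X = 221.3 kN·m

Take the reaction at Y as the redundant and release it; the primary structure is a cantilever fixed at X.
Downward deflection at the released point Y due to the loads:
  point load 161.2 at a = 8.62: Pa²(3L − a)/(6EI) = 51665/EI
  clockwise couple 93.6 at a = 4.6: M₀a(2L − a)/(2EI) = 3961/EI
  δ_0 = 55626/EI
Flexibility coefficient — unit upward force at Y: δ_{YY} = L³/(3EI) = 507/EI.
The prop prevents deflection at Y: R_Y = δ_0/δ_{YY} = 55626/507 = 109.7 kN.
Moment equilibrium about X: M_X = Σ(load moments about X) − R_Y·L = 1483 − 109.7×11.5 = 221.3 kN·m.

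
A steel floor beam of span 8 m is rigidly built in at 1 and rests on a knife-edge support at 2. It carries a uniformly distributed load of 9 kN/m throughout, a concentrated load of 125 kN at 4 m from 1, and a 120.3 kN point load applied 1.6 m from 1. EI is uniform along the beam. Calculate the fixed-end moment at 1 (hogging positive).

M_1 = 398.1 kN·m

Remove the prop at 2; the released (primary) structure is a cantilever built in at 1.
Primary-structure tip deflection at 2 by superposition:
  UDL 9: wL⁴/(8EI) = 4608/EI
  point load 125 at a = 4: Pa²(3L − a)/(6EI) = 6667/EI
  point load 120.3 at a = 1.6: Pa²(3L − a)/(6EI) = 1150/EI
  δ_0 = 12424/EI
Flexibility coefficient — unit upward force at 2: δ_{22} = L³/(3EI) = 170.7/EI.
The prop prevents deflection at 2: R_2 = δ_0/δ_{22} = 12424/170.7 = 72.8 kN.
Moment equilibrium about 1: M_1 = Σ(load moments about 1) − R_2·L = 980.5 − 72.8×8 = 398.1 kN·m.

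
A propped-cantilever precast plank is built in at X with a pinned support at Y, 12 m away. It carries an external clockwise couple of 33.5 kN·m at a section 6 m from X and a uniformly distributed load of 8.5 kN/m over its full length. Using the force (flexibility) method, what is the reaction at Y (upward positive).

R_Y = 41.39 kN

Choose R_Y as the redundant. The primary structure is the cantilever fixed at X.
Free-end deflection of the primary structure under the applied loading (downward +):
  clockwise couple 33.5 at a = 6: M₀a(2L − a)/(2EI) = 1809/EI
  UDL 8.5: wL⁴/(8EI) = 22032/EI
  δ_0 = 23841/EI
Flexibility coefficient — unit upward force at Y: δ_{YY} = L³/(3EI) = 576/EI.
The prop prevents deflection at Y: R_Y = δ_0/δ_{YY} = 23841/576 = 41.39 kN.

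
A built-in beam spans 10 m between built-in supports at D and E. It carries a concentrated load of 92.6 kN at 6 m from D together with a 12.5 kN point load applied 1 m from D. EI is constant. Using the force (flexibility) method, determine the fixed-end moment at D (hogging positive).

Release both end moments; the primary structure is a simply-supported span DE with redundants M_D and M_E.
Simple-span end rotations at D and E under the given loads:
  at D: point load 92.6 at a = 6: Pab(L + b)/(6LEI) = 518.6/EI
  at E: point load 92.6 at a = 6: Pab(L + a)/(6LEI) = 592.6/EI
  at D: point load 12.5 at a = 1: Pab(L + b)/(6LEI) = 35.62/EI
  at E: point load 12.5 at a = 1: Pab(L + a)/(6LEI) = 20.62/EI
  θ_D0 = 554.2/EI,  θ_E0 = 613.3/EI
Flexibility coefficients: a unit moment at one end gives L/(3EI) there and L/(6EI) at the far end, so f₁₁ = f₂₂ = 3.333/EI and f₁₂ = f₂₁ = 1.667/EI.
Compatibility — zero rotation at each built-in end:
  3.333 M_D + 1.667 M_E = 554.2
  1.667 M_D + 3.333 M_E = 613.3
Solving the pair gives M_D = 99.02 kN·m and M_E = 134.5 kN·m (hogging).

M_D = 99.02 kN·m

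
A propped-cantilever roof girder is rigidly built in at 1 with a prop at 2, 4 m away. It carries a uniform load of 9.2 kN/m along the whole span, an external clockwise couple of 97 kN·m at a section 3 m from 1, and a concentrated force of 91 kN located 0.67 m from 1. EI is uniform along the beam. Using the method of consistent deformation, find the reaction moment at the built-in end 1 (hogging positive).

M_1 = 25.5 kN·m

Choose R_2 as the redundant. The primary structure is the cantilever fixed at 1.
Free-end deflection of the primary structure under the applied loading (downward +):
  UDL 9.2: wL⁴/(8EI) = 294.4/EI
  clockwise couple 97 at a = 3: M₀a(2L − a)/(2EI) = 727.5/EI
  point load 91 at a = 0.67: Pa²(3L − a)/(6EI) = 77.14/EI
  δ_0 = 1099/EI
Tip deflection under a unit load at 2: L³/(3EI) = 21.33/EI.
Compatibility at 2: δ_0 − R_2·δ_{22} = 0, so R_2 = 1099/21.33 = 51.52 kN.
Moment equilibrium about 1: M_1 = Σ(load moments about 1) − R_2·L = 231.6 − 51.52×4 = 25.5 kN·m.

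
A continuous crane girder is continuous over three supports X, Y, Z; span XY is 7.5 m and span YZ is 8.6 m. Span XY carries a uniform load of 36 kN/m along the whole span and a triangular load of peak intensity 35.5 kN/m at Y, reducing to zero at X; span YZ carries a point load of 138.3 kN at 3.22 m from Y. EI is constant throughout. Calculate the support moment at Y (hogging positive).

M_Y = 300.9 kN·m

Insert a hinge at Y; M_Y is the redundant, and each span becomes simply supported.
End slopes at the hinge Y, treating each span as simply supported:
  span XY: UDL 36: wL³/(24EI) = 632.8/EI
  span XY: triangular load, peak 35.5: w₀L³/(45EI) = 332.8/EI
  span YZ: point load 138.3 at a = 3.22: Pab(L + b)/(6LEI) = 649.1/EI
  relative rotation θ_0 = (965.6 + 649.1)/EI = 1615/EI
A unit hogging moment at Y produces rotation L₁/(3EI) + L₂/(3EI) = 5.367/EI.
Compatibility: M_Y·(L₁+L₂)/(3EI) = θ_0, giving M_Y = 300.9 kN·m (hogging).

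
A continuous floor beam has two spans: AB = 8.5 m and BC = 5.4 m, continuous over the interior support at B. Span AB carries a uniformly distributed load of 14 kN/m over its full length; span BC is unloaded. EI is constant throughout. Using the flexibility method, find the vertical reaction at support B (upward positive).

R_B = 82.91 kN

Release continuity at B by inserting a hinge; the redundant is the internal moment M_B. The primary structure is two simply-supported spans AB and BC.
Rotations at B on the released spans (each span's end-slope, ×1/EI):
  span AB: UDL 14: wL³/(24EI) = 358.2/EI
  relative rotation θ_0 = (358.2 + 0)/EI = 358.2/EI
A unit hogging moment at B produces rotation L₁/(3EI) + L₂/(3EI) = 4.633/EI.
Slope continuity at B: θ_0 = M_B·4.633/EI, so M_B = 358.2/4.633 = 77.32 kN·m (hogging).
Span AB, ΣM about A with M_B applied at B: R_B^{AB}·8.5 = 505.8 + 77.32, so R_B^{AB} = 68.6 kN and R_A = 119 − 68.6 = 50.4 kN.
Span BC, ΣM about C: R_B^{BC}·5.4 = 0 + 77.32, so R_B^{BC} = 14.32 kN and R_C = 0 − 14.32 = -14.32 kN.
R_B = 68.6 + 14.32 = 82.91 kN.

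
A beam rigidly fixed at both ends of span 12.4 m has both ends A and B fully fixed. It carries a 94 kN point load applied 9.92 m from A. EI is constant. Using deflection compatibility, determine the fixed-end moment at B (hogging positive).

M_B = 149.2 kN·m

Release both end moments; the primary structure is a simply-supported span AB with redundants M_A and M_B.
On the primary (simply-supported) span, the end slopes from the loading are:
  at A: point load 94 at a = 9.92: Pab(L + b)/(6LEI) = 462.5/EI
  at B: point load 94 at a = 9.92: Pab(L + a)/(6LEI) = 693.8/EI
  θ_A0 = 462.5/EI,  θ_B0 = 693.8/EI
Flexibility coefficients: a unit moment at one end gives L/(3EI) there and L/(6EI) at the far end, so f₁₁ = f₂₂ = 4.133/EI and f₁₂ = f₂₁ = 2.067/EI.
Compatibility — zero rotation at each built-in end:
  4.133 M_A + 2.067 M_B = 462.5
  2.067 M_A + 4.133 M_B = 693.8
Solving the pair gives M_A = 37.3 kN·m and M_B = 149.2 kN·m (hogging).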